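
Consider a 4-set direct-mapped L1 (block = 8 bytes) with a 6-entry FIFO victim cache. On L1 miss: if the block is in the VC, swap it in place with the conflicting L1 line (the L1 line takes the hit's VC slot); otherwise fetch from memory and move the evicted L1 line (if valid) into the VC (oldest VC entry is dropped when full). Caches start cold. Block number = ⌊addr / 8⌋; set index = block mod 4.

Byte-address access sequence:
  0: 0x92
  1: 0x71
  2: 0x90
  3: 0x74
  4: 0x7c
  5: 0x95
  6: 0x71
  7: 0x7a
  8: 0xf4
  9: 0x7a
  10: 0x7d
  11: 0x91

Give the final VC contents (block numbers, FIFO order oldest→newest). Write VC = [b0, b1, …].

  [0] addr=0x92 blk=18 s=2: MISS | VC []
  [1] addr=0x71 blk=14 s=2: MISS | VC [18]
  [2] addr=0x90 blk=18 s=2: VC-HIT | VC [14]
  [3] addr=0x74 blk=14 s=2: VC-HIT | VC [18]
  [4] addr=0x7c blk=15 s=3: MISS | VC [18]
  [5] addr=0x95 blk=18 s=2: VC-HIT | VC [14]
  [6] addr=0x71 blk=14 s=2: VC-HIT | VC [18]
  [7] addr=0x7a blk=15 s=3: L1-HIT | VC [18]
  [8] addr=0xf4 blk=30 s=2: MISS | VC [18, 14]
  [9] addr=0x7a blk=15 s=3: L1-HIT | VC [18, 14]
  [10] addr=0x7d blk=15 s=3: L1-HIT | VC [18, 14]
  [11] addr=0x91 blk=18 s=2: VC-HIT | VC [30, 14]

VC = [30, 14]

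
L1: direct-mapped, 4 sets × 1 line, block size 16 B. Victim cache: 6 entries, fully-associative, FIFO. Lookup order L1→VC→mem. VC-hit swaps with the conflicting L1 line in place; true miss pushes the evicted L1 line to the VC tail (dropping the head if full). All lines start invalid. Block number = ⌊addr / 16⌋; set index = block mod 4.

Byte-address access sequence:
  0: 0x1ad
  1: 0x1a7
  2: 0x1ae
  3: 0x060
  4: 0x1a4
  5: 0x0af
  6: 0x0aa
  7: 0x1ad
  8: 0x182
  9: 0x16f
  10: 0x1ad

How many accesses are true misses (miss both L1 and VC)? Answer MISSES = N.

MISSES = 5

  [0] addr=0x1ad blk=26 s=2: MISS | VC []
  [1] addr=0x1a7 blk=26 s=2: L1-HIT | VC []
  [2] addr=0x1ae blk=26 s=2: L1-HIT | VC []
  [3] addr=0x60 blk=6 s=2: MISS | VC [26]
  [4] addr=0x1a4 blk=26 s=2: VC-HIT | VC [6]
  [5] addr=0xaf blk=10 s=2: MISS | VC [6, 26]
  [6] addr=0xaa blk=10 s=2: L1-HIT | VC [6, 26]
  [7] addr=0x1ad blk=26 s=2: VC-HIT | VC [6, 10]
  [8] addr=0x182 blk=24 s=0: MISS | VC [6, 10]
  [9] addr=0x16f blk=22 s=2: MISS | VC [6, 10, 26]
  [10] addr=0x1ad blk=26 s=2: VC-HIT | VC [6, 10, 22]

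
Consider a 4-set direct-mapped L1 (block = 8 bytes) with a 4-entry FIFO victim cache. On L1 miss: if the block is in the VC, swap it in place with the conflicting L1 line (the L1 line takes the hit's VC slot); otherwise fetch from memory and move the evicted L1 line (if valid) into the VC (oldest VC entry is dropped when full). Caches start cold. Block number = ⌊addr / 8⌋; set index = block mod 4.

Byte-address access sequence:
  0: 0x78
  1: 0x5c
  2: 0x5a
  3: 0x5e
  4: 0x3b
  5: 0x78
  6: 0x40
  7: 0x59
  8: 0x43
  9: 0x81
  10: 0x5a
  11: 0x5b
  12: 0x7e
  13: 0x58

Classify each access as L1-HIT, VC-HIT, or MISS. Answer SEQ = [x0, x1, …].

SEQ = [MISS, MISS, L1-HIT, L1-HIT, MISS, VC-HIT, MISS, VC-HIT, L1-HIT, MISS, L1-HIT, L1-HIT, VC-HIT, VC-HIT]

0: 0x78 (blk 15, set 3) → MISS  vc=[]
1: 0x5c (blk 11, set 3) → MISS  vc=[15]
2: 0x5a (blk 11, set 3) → L1-HIT  vc=[15]
3: 0x5e (blk 11, set 3) → L1-HIT  vc=[15]
4: 0x3b (blk 7, set 3) → MISS  vc=[15, 11]
5: 0x78 (blk 15, set 3) → VC-HIT  vc=[7, 11]
6: 0x40 (blk 8, set 0) → MISS  vc=[7, 11]
7: 0x59 (blk 11, set 3) → VC-HIT  vc=[7, 15]
8: 0x43 (blk 8, set 0) → L1-HIT  vc=[7, 15]
9: 0x81 (blk 16, set 0) → MISS  vc=[7, 15, 8]
10: 0x5a (blk 11, set 3) → L1-HIT  vc=[7, 15, 8]
11: 0x5b (blk 11, set 3) → L1-HIT  vc=[7, 15, 8]
12: 0x7e (blk 15, set 3) → VC-HIT  vc=[7, 11, 8]
13: 0x58 (blk 11, set 3) → VC-HIT  vc=[7, 15, 8]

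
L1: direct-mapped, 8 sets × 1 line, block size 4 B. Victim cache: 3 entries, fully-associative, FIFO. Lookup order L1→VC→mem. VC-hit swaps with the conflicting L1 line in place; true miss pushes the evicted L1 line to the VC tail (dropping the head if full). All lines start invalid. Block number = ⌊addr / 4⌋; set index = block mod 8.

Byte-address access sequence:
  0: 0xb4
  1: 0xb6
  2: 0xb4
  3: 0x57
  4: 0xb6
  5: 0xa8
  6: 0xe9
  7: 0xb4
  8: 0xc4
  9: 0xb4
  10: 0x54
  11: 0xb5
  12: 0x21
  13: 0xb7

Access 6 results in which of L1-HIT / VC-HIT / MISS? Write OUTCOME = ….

OUTCOME = MISS

  [0] addr=0xb4 blk=45 s=5: MISS | VC []
  [1] addr=0xb6 blk=45 s=5: L1-HIT | VC []
  [2] addr=0xb4 blk=45 s=5: L1-HIT | VC []
  [3] addr=0x57 blk=21 s=5: MISS | VC [45]
  [4] addr=0xb6 blk=45 s=5: VC-HIT | VC [21]
  [5] addr=0xa8 blk=42 s=2: MISS | VC [21]
  [6] addr=0xe9 blk=58 s=2: MISS | VC [21, 42]
  [7] addr=0xb4 blk=45 s=5: L1-HIT | VC [21, 42]
  [8] addr=0xc4 blk=49 s=1: MISS | VC [21, 42]
  [9] addr=0xb4 blk=45 s=5: L1-HIT | VC [21, 42]
  [10] addr=0x54 blk=21 s=5: VC-HIT | VC [45, 42]
  [11] addr=0xb5 blk=45 s=5: VC-HIT | VC [21, 42]
  [12] addr=0x21 blk=8 s=0: MISS | VC [21, 42]
  [13] addr=0xb7 blk=45 s=5: L1-HIT | VC [21, 42]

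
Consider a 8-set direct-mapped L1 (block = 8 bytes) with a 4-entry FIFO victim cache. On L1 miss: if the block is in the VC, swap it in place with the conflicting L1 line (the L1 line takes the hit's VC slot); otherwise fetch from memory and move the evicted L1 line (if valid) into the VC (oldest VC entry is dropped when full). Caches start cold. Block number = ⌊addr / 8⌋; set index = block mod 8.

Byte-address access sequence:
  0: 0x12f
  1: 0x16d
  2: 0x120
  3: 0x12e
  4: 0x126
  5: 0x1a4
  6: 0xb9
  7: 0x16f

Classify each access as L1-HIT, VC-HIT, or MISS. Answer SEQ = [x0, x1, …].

  [0] addr=0x12f blk=37 s=5: MISS | VC []
  [1] addr=0x16d blk=45 s=5: MISS | VC [37]
  [2] addr=0x120 blk=36 s=4: MISS | VC [37]
  [3] addr=0x12e blk=37 s=5: VC-HIT | VC [45]
  [4] addr=0x126 blk=36 s=4: L1-HIT | VC [45]
  [5] addr=0x1a4 blk=52 s=4: MISS | VC [45, 36]
  [6] addr=0xb9 blk=23 s=7: MISS | VC [45, 36]
  [7] addr=0x16f blk=45 s=5: VC-HIT | VC [37, 36]

SEQ = [MISS, MISS, MISS, VC-HIT, L1-HIT, MISS, MISS, VC-HIT]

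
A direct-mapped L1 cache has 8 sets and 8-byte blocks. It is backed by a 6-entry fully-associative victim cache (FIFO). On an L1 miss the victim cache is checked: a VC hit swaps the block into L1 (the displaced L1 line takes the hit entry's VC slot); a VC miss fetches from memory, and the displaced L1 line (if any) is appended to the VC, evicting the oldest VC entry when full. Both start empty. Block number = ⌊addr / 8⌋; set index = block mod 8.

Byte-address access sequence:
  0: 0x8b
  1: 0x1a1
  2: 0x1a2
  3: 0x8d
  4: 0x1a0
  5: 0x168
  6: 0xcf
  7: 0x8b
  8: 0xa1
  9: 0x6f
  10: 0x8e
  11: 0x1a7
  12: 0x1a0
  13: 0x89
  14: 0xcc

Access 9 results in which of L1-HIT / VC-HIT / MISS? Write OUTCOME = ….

0: 0x8b (blk 17, set 1) → MISS  vc=[]
1: 0x1a1 (blk 52, set 4) → MISS  vc=[]
2: 0x1a2 (blk 52, set 4) → L1-HIT  vc=[]
3: 0x8d (blk 17, set 1) → L1-HIT  vc=[]
4: 0x1a0 (blk 52, set 4) → L1-HIT  vc=[]
5: 0x168 (blk 45, set 5) → MISS  vc=[]
6: 0xcf (blk 25, set 1) → MISS  vc=[17]
7: 0x8b (blk 17, set 1) → VC-HIT  vc=[25]
8: 0xa1 (blk 20, set 4) → MISS  vc=[25, 52]
9: 0x6f (blk 13, set 5) → MISS  vc=[25, 52, 45]
10: 0x8e (blk 17, set 1) → L1-HIT  vc=[25, 52, 45]
11: 0x1a7 (blk 52, set 4) → VC-HIT  vc=[25, 20, 45]
12: 0x1a0 (blk 52, set 4) → L1-HIT  vc=[25, 20, 45]
13: 0x89 (blk 17, set 1) → L1-HIT  vc=[25, 20, 45]
14: 0xcc (blk 25, set 1) → VC-HIT  vc=[17, 20, 45]

OUTCOME = MISS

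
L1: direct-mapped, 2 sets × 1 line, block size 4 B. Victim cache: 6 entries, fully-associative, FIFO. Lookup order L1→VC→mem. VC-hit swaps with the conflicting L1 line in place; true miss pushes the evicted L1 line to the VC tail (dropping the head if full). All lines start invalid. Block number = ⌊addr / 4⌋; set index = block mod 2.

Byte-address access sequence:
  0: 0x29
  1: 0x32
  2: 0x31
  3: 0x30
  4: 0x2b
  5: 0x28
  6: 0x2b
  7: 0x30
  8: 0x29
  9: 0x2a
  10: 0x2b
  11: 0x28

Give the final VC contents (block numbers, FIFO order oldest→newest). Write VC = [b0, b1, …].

VC = [12]

0: 0x29 (blk 10, set 0) → MISS  vc=[]
1: 0x32 (blk 12, set 0) → MISS  vc=[10]
2: 0x31 (blk 12, set 0) → L1-HIT  vc=[10]
3: 0x30 (blk 12, set 0) → L1-HIT  vc=[10]
4: 0x2b (blk 10, set 0) → VC-HIT  vc=[12]
5: 0x28 (blk 10, set 0) → L1-HIT  vc=[12]
6: 0x2b (blk 10, set 0) → L1-HIT  vc=[12]
7: 0x30 (blk 12, set 0) → VC-HIT  vc=[10]
8: 0x29 (blk 10, set 0) → VC-HIT  vc=[12]
9: 0x2a (blk 10, set 0) → L1-HIT  vc=[12]
10: 0x2b (blk 10, set 0) → L1-HIT  vc=[12]
11: 0x28 (blk 10, set 0) → L1-HIT  vc=[12]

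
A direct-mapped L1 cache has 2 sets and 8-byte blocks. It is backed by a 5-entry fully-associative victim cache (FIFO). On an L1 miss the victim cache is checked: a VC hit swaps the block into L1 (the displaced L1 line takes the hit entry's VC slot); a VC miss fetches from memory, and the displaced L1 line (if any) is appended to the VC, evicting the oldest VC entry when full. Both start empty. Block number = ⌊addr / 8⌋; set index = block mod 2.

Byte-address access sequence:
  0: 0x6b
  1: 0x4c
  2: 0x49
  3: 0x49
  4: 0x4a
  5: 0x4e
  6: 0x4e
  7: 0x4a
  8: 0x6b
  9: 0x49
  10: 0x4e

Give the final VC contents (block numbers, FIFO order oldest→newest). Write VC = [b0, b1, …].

VC = [13]

0: 0x6b (blk 13, set 1) → MISS  vc=[]
1: 0x4c (blk 9, set 1) → MISS  vc=[13]
2: 0x49 (blk 9, set 1) → L1-HIT  vc=[13]
3: 0x49 (blk 9, set 1) → L1-HIT  vc=[13]
4: 0x4a (blk 9, set 1) → L1-HIT  vc=[13]
5: 0x4e (blk 9, set 1) → L1-HIT  vc=[13]
6: 0x4e (blk 9, set 1) → L1-HIT  vc=[13]
7: 0x4a (blk 9, set 1) → L1-HIT  vc=[13]
8: 0x6b (blk 13, set 1) → VC-HIT  vc=[9]
9: 0x49 (blk 9, set 1) → VC-HIT  vc=[13]
10: 0x4e (blk 9, set 1) → L1-HIT  vc=[13]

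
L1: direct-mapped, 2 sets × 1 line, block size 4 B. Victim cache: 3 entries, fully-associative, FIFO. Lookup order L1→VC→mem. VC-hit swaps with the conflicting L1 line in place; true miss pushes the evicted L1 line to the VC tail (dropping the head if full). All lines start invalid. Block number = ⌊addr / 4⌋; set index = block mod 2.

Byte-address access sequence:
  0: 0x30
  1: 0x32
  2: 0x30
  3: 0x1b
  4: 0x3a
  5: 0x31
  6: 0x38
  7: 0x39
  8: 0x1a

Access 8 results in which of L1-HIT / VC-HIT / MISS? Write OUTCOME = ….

  [0] addr=0x30 blk=12 s=0: MISS | VC []
  [1] addr=0x32 blk=12 s=0: L1-HIT | VC []
  [2] addr=0x30 blk=12 s=0: L1-HIT | VC []
  [3] addr=0x1b blk=6 s=0: MISS | VC [12]
  [4] addr=0x3a blk=14 s=0: MISS | VC [12, 6]
  [5] addr=0x31 blk=12 s=0: VC-HIT | VC [14, 6]
  [6] addr=0x38 blk=14 s=0: VC-HIT | VC [12, 6]
  [7] addr=0x39 blk=14 s=0: L1-HIT | VC [12, 6]
  [8] addr=0x1a blk=6 s=0: VC-HIT | VC [12, 14]

OUTCOME = VC-HIT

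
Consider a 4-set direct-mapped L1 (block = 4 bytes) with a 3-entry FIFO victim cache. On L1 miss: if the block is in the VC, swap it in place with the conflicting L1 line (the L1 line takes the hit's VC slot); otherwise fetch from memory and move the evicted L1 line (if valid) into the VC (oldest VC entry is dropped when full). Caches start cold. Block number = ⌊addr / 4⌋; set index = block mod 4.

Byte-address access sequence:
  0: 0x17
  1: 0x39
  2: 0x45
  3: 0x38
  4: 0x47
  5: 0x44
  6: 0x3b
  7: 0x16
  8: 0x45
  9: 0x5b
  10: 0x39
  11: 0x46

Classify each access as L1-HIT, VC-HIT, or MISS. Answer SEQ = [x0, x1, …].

SEQ = [MISS, MISS, MISS, L1-HIT, L1-HIT, L1-HIT, L1-HIT, VC-HIT, VC-HIT, MISS, VC-HIT, L1-HIT]

0: 0x17 (blk 5, set 1) → MISS  vc=[]
1: 0x39 (blk 14, set 2) → MISS  vc=[]
2: 0x45 (blk 17, set 1) → MISS  vc=[5]
3: 0x38 (blk 14, set 2) → L1-HIT  vc=[5]
4: 0x47 (blk 17, set 1) → L1-HIT  vc=[5]
5: 0x44 (blk 17, set 1) → L1-HIT  vc=[5]
6: 0x3b (blk 14, set 2) → L1-HIT  vc=[5]
7: 0x16 (blk 5, set 1) → VC-HIT  vc=[17]
8: 0x45 (blk 17, set 1) → VC-HIT  vc=[5]
9: 0x5b (blk 22, set 2) → MISS  vc=[5, 14]
10: 0x39 (blk 14, set 2) → VC-HIT  vc=[5, 22]
11: 0x46 (blk 17, set 1) → L1-HIT  vc=[5, 22]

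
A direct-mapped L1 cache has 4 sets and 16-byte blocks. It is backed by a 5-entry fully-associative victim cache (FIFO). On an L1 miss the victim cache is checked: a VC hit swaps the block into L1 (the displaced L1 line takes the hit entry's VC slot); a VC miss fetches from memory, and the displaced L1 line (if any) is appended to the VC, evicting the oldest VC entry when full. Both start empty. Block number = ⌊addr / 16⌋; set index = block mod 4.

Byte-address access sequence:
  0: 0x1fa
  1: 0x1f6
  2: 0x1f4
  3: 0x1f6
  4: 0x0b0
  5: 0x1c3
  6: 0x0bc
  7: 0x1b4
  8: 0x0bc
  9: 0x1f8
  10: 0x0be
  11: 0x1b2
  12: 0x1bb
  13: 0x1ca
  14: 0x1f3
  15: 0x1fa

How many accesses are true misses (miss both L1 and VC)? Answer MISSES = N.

MISSES = 4

  [0] addr=0x1fa blk=31 s=3: MISS | VC []
  [1] addr=0x1f6 blk=31 s=3: L1-HIT | VC []
  [2] addr=0x1f4 blk=31 s=3: L1-HIT | VC []
  [3] addr=0x1f6 blk=31 s=3: L1-HIT | VC []
  [4] addr=0xb0 blk=11 s=3: MISS | VC [31]
  [5] addr=0x1c3 blk=28 s=0: MISS | VC [31]
  [6] addr=0xbc blk=11 s=3: L1-HIT | VC [31]
  [7] addr=0x1b4 blk=27 s=3: MISS | VC [31, 11]
  [8] addr=0xbc blk=11 s=3: VC-HIT | VC [31, 27]
  [9] addr=0x1f8 blk=31 s=3: VC-HIT | VC [11, 27]
  [10] addr=0xbe blk=11 s=3: VC-HIT | VC [31, 27]
  [11] addr=0x1b2 blk=27 s=3: VC-HIT | VC [31, 11]
  [12] addr=0x1bb blk=27 s=3: L1-HIT | VC [31, 11]
  [13] addr=0x1ca blk=28 s=0: L1-HIT | VC [31, 11]
  [14] addr=0x1f3 blk=31 s=3: VC-HIT | VC [27, 11]
  [15] addr=0x1fa blk=31 s=3: L1-HIT | VC [27, 11]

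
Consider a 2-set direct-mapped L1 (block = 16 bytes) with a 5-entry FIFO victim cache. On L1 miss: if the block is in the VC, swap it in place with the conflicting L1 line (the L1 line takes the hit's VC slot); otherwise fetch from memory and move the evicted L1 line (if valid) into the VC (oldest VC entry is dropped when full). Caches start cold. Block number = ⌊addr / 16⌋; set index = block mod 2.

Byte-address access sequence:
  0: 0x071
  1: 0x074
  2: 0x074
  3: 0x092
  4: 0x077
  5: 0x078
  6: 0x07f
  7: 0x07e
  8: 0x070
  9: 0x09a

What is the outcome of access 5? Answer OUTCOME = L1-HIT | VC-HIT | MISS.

0: 0x71 (blk 7, set 1) → MISS  vc=[]
1: 0x74 (blk 7, set 1) → L1-HIT  vc=[]
2: 0x74 (blk 7, set 1) → L1-HIT  vc=[]
3: 0x92 (blk 9, set 1) → MISS  vc=[7]
4: 0x77 (blk 7, set 1) → VC-HIT  vc=[9]
5: 0x78 (blk 7, set 1) → L1-HIT  vc=[9]
6: 0x7f (blk 7, set 1) → L1-HIT  vc=[9]
7: 0x7e (blk 7, set 1) → L1-HIT  vc=[9]
8: 0x70 (blk 7, set 1) → L1-HIT  vc=[9]
9: 0x9a (blk 9, set 1) → VC-HIT  vc=[7]

OUTCOME = L1-HIT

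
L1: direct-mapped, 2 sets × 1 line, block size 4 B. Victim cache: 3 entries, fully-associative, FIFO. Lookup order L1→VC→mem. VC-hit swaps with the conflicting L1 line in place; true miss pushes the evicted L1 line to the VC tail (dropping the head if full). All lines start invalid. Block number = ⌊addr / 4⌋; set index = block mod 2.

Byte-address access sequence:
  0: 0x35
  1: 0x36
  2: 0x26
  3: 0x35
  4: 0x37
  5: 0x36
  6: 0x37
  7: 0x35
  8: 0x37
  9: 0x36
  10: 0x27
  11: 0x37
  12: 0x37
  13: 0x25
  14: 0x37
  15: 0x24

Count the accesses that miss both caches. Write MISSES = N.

#0 0x35→b13/s1 MISS; vc=[]
#1 0x36→b13/s1 L1-HIT; vc=[]
#2 0x26→b9/s1 MISS; vc=[13]
#3 0x35→b13/s1 VC-HIT; vc=[9]
#4 0x37→b13/s1 L1-HIT; vc=[9]
#5 0x36→b13/s1 L1-HIT; vc=[9]
#6 0x37→b13/s1 L1-HIT; vc=[9]
#7 0x35→b13/s1 L1-HIT; vc=[9]
#8 0x37→b13/s1 L1-HIT; vc=[9]
#9 0x36→b13/s1 L1-HIT; vc=[9]
#10 0x27→b9/s1 VC-HIT; vc=[13]
#11 0x37→b13/s1 VC-HIT; vc=[9]
#12 0x37→b13/s1 L1-HIT; vc=[9]
#13 0x25→b9/s1 VC-HIT; vc=[13]
#14 0x37→b13/s1 VC-HIT; vc=[9]
#15 0x24→b9/s1 VC-HIT; vc=[13]

MISSES = 2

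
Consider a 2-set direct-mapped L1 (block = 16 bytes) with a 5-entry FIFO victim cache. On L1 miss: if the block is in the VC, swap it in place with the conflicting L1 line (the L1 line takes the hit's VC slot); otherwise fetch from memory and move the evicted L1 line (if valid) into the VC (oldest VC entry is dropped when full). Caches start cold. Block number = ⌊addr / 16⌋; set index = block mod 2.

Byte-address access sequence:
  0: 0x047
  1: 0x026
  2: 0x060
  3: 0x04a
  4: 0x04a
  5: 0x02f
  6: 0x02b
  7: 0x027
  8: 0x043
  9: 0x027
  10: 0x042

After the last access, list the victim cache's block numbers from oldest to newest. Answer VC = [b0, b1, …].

0: 0x47 (blk 4, set 0) → MISS  vc=[]
1: 0x26 (blk 2, set 0) → MISS  vc=[4]
2: 0x60 (blk 6, set 0) → MISS  vc=[4, 2]
3: 0x4a (blk 4, set 0) → VC-HIT  vc=[6, 2]
4: 0x4a (blk 4, set 0) → L1-HIT  vc=[6, 2]
5: 0x2f (blk 2, set 0) → VC-HIT  vc=[6, 4]
6: 0x2b (blk 2, set 0) → L1-HIT  vc=[6, 4]
7: 0x27 (blk 2, set 0) → L1-HIT  vc=[6, 4]
8: 0x43 (blk 4, set 0) → VC-HIT  vc=[6, 2]
9: 0x27 (blk 2, set 0) → VC-HIT  vc=[6, 4]
10: 0x42 (blk 4, set 0) → VC-HIT  vc=[6, 2]

VC = [6, 2]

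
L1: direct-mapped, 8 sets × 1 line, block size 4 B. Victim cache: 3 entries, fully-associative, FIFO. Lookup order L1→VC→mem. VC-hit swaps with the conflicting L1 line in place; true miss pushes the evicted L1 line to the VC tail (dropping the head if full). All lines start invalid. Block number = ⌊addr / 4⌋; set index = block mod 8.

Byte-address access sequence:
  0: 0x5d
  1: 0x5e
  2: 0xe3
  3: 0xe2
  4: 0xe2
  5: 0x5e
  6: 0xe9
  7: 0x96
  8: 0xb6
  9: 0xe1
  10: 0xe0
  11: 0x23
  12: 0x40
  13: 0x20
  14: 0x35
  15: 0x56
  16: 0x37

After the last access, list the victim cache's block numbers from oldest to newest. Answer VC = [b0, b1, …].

  [0] addr=0x5d blk=23 s=7: MISS | VC []
  [1] addr=0x5e blk=23 s=7: L1-HIT | VC []
  [2] addr=0xe3 blk=56 s=0: MISS | VC []
  [3] addr=0xe2 blk=56 s=0: L1-HIT | VC []
  [4] addr=0xe2 blk=56 s=0: L1-HIT | VC []
  [5] addr=0x5e blk=23 s=7: L1-HIT | VC []
  [6] addr=0xe9 blk=58 s=2: MISS | VC []
  [7] addr=0x96 blk=37 s=5: MISS | VC []
  [8] addr=0xb6 blk=45 s=5: MISS | VC [37]
  [9] addr=0xe1 blk=56 s=0: L1-HIT | VC [37]
  [10] addr=0xe0 blk=56 s=0: L1-HIT | VC [37]
  [11] addr=0x23 blk=8 s=0: MISS | VC [37, 56]
  [12] addr=0x40 blk=16 s=0: MISS | VC [37, 56, 8]
  [13] addr=0x20 blk=8 s=0: VC-HIT | VC [37, 56, 16]
  [14] addr=0x35 blk=13 s=5: MISS | VC [56, 16, 45]
  [15] addr=0x56 blk=21 s=5: MISS | VC [16, 45, 13]
  [16] addr=0x37 blk=13 s=5: VC-HIT | VC [16, 45, 21]

VC = [16, 45, 21]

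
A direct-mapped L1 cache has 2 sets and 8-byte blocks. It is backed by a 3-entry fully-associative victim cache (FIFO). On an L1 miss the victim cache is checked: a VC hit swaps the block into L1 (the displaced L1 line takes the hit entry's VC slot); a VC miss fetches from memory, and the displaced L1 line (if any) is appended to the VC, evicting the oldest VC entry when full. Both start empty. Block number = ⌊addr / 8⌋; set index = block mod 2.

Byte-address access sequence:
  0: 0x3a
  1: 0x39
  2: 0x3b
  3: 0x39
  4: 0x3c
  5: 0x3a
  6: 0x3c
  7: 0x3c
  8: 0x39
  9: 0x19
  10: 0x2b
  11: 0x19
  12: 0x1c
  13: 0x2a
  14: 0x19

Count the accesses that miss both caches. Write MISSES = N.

0: 0x3a (blk 7, set 1) → MISS  vc=[]
1: 0x39 (blk 7, set 1) → L1-HIT  vc=[]
2: 0x3b (blk 7, set 1) → L1-HIT  vc=[]
3: 0x39 (blk 7, set 1) → L1-HIT  vc=[]
4: 0x3c (blk 7, set 1) → L1-HIT  vc=[]
5: 0x3a (blk 7, set 1) → L1-HIT  vc=[]
6: 0x3c (blk 7, set 1) → L1-HIT  vc=[]
7: 0x3c (blk 7, set 1) → L1-HIT  vc=[]
8: 0x39 (blk 7, set 1) → L1-HIT  vc=[]
9: 0x19 (blk 3, set 1) → MISS  vc=[7]
10: 0x2b (blk 5, set 1) → MISS  vc=[7, 3]
11: 0x19 (blk 3, set 1) → VC-HIT  vc=[7, 5]
12: 0x1c (blk 3, set 1) → L1-HIT  vc=[7, 5]
13: 0x2a (blk 5, set 1) → VC-HIT  vc=[7, 3]
14: 0x19 (blk 3, set 1) → VC-HIT  vc=[7, 5]

MISSES = 3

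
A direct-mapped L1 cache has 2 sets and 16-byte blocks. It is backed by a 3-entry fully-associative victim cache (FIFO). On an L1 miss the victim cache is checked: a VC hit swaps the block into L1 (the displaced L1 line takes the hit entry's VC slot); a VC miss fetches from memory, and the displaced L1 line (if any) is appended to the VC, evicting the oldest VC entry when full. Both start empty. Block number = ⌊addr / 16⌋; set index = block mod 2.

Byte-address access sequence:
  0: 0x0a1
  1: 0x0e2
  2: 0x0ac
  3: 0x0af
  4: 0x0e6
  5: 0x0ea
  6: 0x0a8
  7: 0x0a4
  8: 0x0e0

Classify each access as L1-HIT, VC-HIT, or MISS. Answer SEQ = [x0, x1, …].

0: 0xa1 (blk 10, set 0) → MISS  vc=[]
1: 0xe2 (blk 14, set 0) → MISS  vc=[10]
2: 0xac (blk 10, set 0) → VC-HIT  vc=[14]
3: 0xaf (blk 10, set 0) → L1-HIT  vc=[14]
4: 0xe6 (blk 14, set 0) → VC-HIT  vc=[10]
5: 0xea (blk 14, set 0) → L1-HIT  vc=[10]
6: 0xa8 (blk 10, set 0) → VC-HIT  vc=[14]
7: 0xa4 (blk 10, set 0) → L1-HIT  vc=[14]
8: 0xe0 (blk 14, set 0) → VC-HIT  vc=[10]

SEQ = [MISS, MISS, VC-HIT, L1-HIT, VC-HIT, L1-HIT, VC-HIT, L1-HIT, VC-HIT]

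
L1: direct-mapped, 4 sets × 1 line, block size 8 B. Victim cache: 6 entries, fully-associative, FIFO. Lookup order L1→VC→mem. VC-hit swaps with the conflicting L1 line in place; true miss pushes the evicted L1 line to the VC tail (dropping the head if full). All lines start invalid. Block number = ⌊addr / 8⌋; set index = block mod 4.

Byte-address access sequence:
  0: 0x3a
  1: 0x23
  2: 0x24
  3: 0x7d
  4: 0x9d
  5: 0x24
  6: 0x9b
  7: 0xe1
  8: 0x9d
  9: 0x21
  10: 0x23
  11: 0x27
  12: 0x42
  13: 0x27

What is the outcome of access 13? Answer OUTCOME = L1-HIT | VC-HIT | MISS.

  [0] addr=0x3a blk=7 s=3: MISS | VC []
  [1] addr=0x23 blk=4 s=0: MISS | VC []
  [2] addr=0x24 blk=4 s=0: L1-HIT | VC []
  [3] addr=0x7d blk=15 s=3: MISS | VC [7]
  [4] addr=0x9d blk=19 s=3: MISS | VC [7, 15]
  [5] addr=0x24 blk=4 s=0: L1-HIT | VC [7, 15]
  [6] addr=0x9b blk=19 s=3: L1-HIT | VC [7, 15]
  [7] addr=0xe1 blk=28 s=0: MISS | VC [7, 15, 4]
  [8] addr=0x9d blk=19 s=3: L1-HIT | VC [7, 15, 4]
  [9] addr=0x21 blk=4 s=0: VC-HIT | VC [7, 15, 28]
  [10] addr=0x23 blk=4 s=0: L1-HIT | VC [7, 15, 28]
  [11] addr=0x27 blk=4 s=0: L1-HIT | VC [7, 15, 28]
  [12] addr=0x42 blk=8 s=0: MISS | VC [7, 15, 28, 4]
  [13] addr=0x27 blk=4 s=0: VC-HIT | VC [7, 15, 28, 8]

OUTCOME = VC-HIT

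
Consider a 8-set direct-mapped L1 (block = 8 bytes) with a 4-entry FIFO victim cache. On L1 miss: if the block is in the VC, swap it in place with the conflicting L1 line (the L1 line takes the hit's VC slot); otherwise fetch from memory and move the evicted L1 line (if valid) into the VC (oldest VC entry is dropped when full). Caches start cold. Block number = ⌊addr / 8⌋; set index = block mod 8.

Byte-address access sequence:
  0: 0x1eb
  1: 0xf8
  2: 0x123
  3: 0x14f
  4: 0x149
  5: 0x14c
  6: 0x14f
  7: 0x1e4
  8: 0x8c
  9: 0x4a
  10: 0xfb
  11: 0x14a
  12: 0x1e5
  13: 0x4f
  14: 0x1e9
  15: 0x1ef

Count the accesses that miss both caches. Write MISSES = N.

#0 0x1eb→b61/s5 MISS; vc=[]
#1 0xf8→b31/s7 MISS; vc=[]
#2 0x123→b36/s4 MISS; vc=[]
#3 0x14f→b41/s1 MISS; vc=[]
#4 0x149→b41/s1 L1-HIT; vc=[]
#5 0x14c→b41/s1 L1-HIT; vc=[]
#6 0x14f→b41/s1 L1-HIT; vc=[]
#7 0x1e4→b60/s4 MISS; vc=[36]
#8 0x8c→b17/s1 MISS; vc=[36,41]
#9 0x4a→b9/s1 MISS; vc=[36,41,17]
#10 0xfb→b31/s7 L1-HIT; vc=[36,41,17]
#11 0x14a→b41/s1 VC-HIT; vc=[36,9,17]
#12 0x1e5→b60/s4 L1-HIT; vc=[36,9,17]
#13 0x4f→b9/s1 VC-HIT; vc=[36,41,17]
#14 0x1e9→b61/s5 L1-HIT; vc=[36,41,17]
#15 0x1ef→b61/s5 L1-HIT; vc=[36,41,17]

MISSES = 7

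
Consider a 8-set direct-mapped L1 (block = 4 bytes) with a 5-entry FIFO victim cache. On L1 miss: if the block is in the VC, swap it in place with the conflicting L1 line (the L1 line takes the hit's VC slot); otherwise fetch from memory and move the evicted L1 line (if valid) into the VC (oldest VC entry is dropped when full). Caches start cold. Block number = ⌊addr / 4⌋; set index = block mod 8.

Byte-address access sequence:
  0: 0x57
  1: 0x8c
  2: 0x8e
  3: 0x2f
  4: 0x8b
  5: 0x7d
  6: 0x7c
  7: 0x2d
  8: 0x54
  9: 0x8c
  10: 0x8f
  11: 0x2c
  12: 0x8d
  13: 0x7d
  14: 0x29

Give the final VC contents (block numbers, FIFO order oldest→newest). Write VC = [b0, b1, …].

#0 0x57→b21/s5 MISS; vc=[]
#1 0x8c→b35/s3 MISS; vc=[]
#2 0x8e→b35/s3 L1-HIT; vc=[]
#3 0x2f→b11/s3 MISS; vc=[35]
#4 0x8b→b34/s2 MISS; vc=[35]
#5 0x7d→b31/s7 MISS; vc=[35]
#6 0x7c→b31/s7 L1-HIT; vc=[35]
#7 0x2d→b11/s3 L1-HIT; vc=[35]
#8 0x54→b21/s5 L1-HIT; vc=[35]
#9 0x8c→b35/s3 VC-HIT; vc=[11]
#10 0x8f→b35/s3 L1-HIT; vc=[11]
#11 0x2c→b11/s3 VC-HIT; vc=[35]
#12 0x8d→b35/s3 VC-HIT; vc=[11]
#13 0x7d→b31/s7 L1-HIT; vc=[11]
#14 0x29→b10/s2 MISS; vc=[11,34]

VC = [11, 34]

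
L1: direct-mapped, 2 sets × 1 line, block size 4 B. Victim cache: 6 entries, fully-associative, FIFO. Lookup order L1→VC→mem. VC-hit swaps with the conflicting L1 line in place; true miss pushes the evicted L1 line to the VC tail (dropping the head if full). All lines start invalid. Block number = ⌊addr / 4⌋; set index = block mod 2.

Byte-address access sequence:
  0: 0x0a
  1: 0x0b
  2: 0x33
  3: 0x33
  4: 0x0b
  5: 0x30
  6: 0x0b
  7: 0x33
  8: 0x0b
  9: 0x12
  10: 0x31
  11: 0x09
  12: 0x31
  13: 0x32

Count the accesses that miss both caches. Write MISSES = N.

0: 0xa (blk 2, set 0) → MISS  vc=[]
1: 0xb (blk 2, set 0) → L1-HIT  vc=[]
2: 0x33 (blk 12, set 0) → MISS  vc=[2]
3: 0x33 (blk 12, set 0) → L1-HIT  vc=[2]
4: 0xb (blk 2, set 0) → VC-HIT  vc=[12]
5: 0x30 (blk 12, set 0) → VC-HIT  vc=[2]
6: 0xb (blk 2, set 0) → VC-HIT  vc=[12]
7: 0x33 (blk 12, set 0) → VC-HIT  vc=[2]
8: 0xb (blk 2, set 0) → VC-HIT  vc=[12]
9: 0x12 (blk 4, set 0) → MISS  vc=[12, 2]
10: 0x31 (blk 12, set 0) → VC-HIT  vc=[4, 2]
11: 0x9 (blk 2, set 0) → VC-HIT  vc=[4, 12]
12: 0x31 (blk 12, set 0) → VC-HIT  vc=[4, 2]
13: 0x32 (blk 12, set 0) → L1-HIT  vc=[4, 2]

MISSES = 3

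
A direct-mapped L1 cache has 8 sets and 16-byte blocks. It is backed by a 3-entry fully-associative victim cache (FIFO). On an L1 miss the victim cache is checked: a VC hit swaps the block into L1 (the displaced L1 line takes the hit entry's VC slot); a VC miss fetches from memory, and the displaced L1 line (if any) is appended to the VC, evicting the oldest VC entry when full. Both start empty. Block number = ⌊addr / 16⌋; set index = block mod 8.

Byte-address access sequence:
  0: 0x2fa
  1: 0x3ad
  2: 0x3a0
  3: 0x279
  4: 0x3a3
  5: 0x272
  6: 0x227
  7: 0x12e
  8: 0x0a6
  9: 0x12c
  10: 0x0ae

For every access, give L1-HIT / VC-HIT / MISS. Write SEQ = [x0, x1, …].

  [0] addr=0x2fa blk=47 s=7: MISS | VC []
  [1] addr=0x3ad blk=58 s=2: MISS | VC []
  [2] addr=0x3a0 blk=58 s=2: L1-HIT | VC []
  [3] addr=0x279 blk=39 s=7: MISS | VC [47]
  [4] addr=0x3a3 blk=58 s=2: L1-HIT | VC [47]
  [5] addr=0x272 blk=39 s=7: L1-HIT | VC [47]
  [6] addr=0x227 blk=34 s=2: MISS | VC [47, 58]
  [7] addr=0x12e blk=18 s=2: MISS | VC [47, 58, 34]
  [8] addr=0xa6 blk=10 s=2: MISS | VC [58, 34, 18]
  [9] addr=0x12c blk=18 s=2: VC-HIT | VC [58, 34, 10]
  [10] addr=0xae blk=10 s=2: VC-HIT | VC [58, 34, 18]

SEQ = [MISS, MISS, L1-HIT, MISS, L1-HIT, L1-HIT, MISS, MISS, MISS, VC-HIT, VC-HIT]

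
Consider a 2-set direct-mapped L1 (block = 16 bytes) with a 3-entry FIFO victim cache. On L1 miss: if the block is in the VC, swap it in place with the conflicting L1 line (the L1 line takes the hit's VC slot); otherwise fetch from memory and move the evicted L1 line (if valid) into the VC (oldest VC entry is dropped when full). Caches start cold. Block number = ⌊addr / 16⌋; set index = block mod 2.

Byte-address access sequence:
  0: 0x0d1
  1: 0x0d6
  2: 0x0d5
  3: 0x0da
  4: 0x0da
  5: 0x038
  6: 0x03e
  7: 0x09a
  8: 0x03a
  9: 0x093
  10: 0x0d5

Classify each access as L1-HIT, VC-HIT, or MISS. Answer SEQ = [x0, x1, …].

SEQ = [MISS, L1-HIT, L1-HIT, L1-HIT, L1-HIT, MISS, L1-HIT, MISS, VC-HIT, VC-HIT, VC-HIT]

0: 0xd1 (blk 13, set 1) → MISS  vc=[]
1: 0xd6 (blk 13, set 1) → L1-HIT  vc=[]
2: 0xd5 (blk 13, set 1) → L1-HIT  vc=[]
3: 0xda (blk 13, set 1) → L1-HIT  vc=[]
4: 0xda (blk 13, set 1) → L1-HIT  vc=[]
5: 0x38 (blk 3, set 1) → MISS  vc=[13]
6: 0x3e (blk 3, set 1) → L1-HIT  vc=[13]
7: 0x9a (blk 9, set 1) → MISS  vc=[13, 3]
8: 0x3a (blk 3, set 1) → VC-HIT  vc=[13, 9]
9: 0x93 (blk 9, set 1) → VC-HIT  vc=[13, 3]
10: 0xd5 (blk 13, set 1) → VC-HIT  vc=[9, 3]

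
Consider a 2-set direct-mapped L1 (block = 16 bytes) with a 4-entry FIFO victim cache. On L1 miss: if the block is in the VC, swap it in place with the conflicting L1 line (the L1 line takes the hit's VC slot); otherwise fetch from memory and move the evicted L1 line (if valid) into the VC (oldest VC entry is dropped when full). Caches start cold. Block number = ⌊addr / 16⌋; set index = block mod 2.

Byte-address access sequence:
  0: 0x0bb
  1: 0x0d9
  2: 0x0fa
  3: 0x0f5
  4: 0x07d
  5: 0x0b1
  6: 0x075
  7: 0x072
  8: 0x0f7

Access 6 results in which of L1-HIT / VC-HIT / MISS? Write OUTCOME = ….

#0 0xbb→b11/s1 MISS; vc=[]
#1 0xd9→b13/s1 MISS; vc=[11]
#2 0xfa→b15/s1 MISS; vc=[11,13]
#3 0xf5→b15/s1 L1-HIT; vc=[11,13]
#4 0x7d→b7/s1 MISS; vc=[11,13,15]
#5 0xb1→b11/s1 VC-HIT; vc=[7,13,15]
#6 0x75→b7/s1 VC-HIT; vc=[11,13,15]
#7 0x72→b7/s1 L1-HIT; vc=[11,13,15]
#8 0xf7→b15/s1 VC-HIT; vc=[11,13,7]

OUTCOME = VC-HIT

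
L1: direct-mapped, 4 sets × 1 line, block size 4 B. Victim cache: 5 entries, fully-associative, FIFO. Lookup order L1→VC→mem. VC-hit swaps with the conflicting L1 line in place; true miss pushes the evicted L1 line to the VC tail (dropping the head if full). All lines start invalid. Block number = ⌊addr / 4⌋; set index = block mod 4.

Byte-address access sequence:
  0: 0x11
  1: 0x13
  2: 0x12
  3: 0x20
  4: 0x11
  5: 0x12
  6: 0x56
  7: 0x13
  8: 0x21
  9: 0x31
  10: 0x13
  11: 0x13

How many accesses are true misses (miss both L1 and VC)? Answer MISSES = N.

  [0] addr=0x11 blk=4 s=0: MISS | VC []
  [1] addr=0x13 blk=4 s=0: L1-HIT | VC []
  [2] addr=0x12 blk=4 s=0: L1-HIT | VC []
  [3] addr=0x20 blk=8 s=0: MISS | VC [4]
  [4] addr=0x11 blk=4 s=0: VC-HIT | VC [8]
  [5] addr=0x12 blk=4 s=0: L1-HIT | VC [8]
  [6] addr=0x56 blk=21 s=1: MISS | VC [8]
  [7] addr=0x13 blk=4 s=0: L1-HIT | VC [8]
  [8] addr=0x21 blk=8 s=0: VC-HIT | VC [4]
  [9] addr=0x31 blk=12 s=0: MISS | VC [4, 8]
  [10] addr=0x13 blk=4 s=0: VC-HIT | VC [12, 8]
  [11] addr=0x13 blk=4 s=0: L1-HIT | VC [12, 8]

MISSES = 4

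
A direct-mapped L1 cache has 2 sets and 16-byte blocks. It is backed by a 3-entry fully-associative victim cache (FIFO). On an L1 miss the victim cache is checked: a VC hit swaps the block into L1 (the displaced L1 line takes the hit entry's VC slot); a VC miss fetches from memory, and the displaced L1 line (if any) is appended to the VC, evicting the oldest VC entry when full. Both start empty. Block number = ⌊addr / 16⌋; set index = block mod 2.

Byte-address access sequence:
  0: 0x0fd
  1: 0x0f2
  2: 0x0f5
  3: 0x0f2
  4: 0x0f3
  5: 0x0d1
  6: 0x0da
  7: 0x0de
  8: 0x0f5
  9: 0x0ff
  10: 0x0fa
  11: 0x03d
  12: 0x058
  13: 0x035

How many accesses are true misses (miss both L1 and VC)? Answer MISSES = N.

0: 0xfd (blk 15, set 1) → MISS  vc=[]
1: 0xf2 (blk 15, set 1) → L1-HIT  vc=[]
2: 0xf5 (blk 15, set 1) → L1-HIT  vc=[]
3: 0xf2 (blk 15, set 1) → L1-HIT  vc=[]
4: 0xf3 (blk 15, set 1) → L1-HIT  vc=[]
5: 0xd1 (blk 13, set 1) → MISS  vc=[15]
6: 0xda (blk 13, set 1) → L1-HIT  vc=[15]
7: 0xde (blk 13, set 1) → L1-HIT  vc=[15]
8: 0xf5 (blk 15, set 1) → VC-HIT  vc=[13]
9: 0xff (blk 15, set 1) → L1-HIT  vc=[13]
10: 0xfa (blk 15, set 1) → L1-HIT  vc=[13]
11: 0x3d (blk 3, set 1) → MISS  vc=[13, 15]
12: 0x58 (blk 5, set 1) → MISS  vc=[13, 15, 3]
13: 0x35 (blk 3, set 1) → VC-HIT  vc=[13, 15, 5]

MISSES = 4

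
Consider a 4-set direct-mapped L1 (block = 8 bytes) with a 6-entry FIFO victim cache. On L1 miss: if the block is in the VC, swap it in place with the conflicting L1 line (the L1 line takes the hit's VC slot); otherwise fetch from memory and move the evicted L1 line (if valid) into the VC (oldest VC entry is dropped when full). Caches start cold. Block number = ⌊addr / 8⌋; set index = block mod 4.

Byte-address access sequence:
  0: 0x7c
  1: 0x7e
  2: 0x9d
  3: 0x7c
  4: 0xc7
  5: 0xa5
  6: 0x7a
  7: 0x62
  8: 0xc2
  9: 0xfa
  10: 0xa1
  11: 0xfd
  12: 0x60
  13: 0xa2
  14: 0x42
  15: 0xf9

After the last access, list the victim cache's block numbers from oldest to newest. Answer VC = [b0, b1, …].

  [0] addr=0x7c blk=15 s=3: MISS | VC []
  [1] addr=0x7e blk=15 s=3: L1-HIT | VC []
  [2] addr=0x9d blk=19 s=3: MISS | VC [15]
  [3] addr=0x7c blk=15 s=3: VC-HIT | VC [19]
  [4] addr=0xc7 blk=24 s=0: MISS | VC [19]
  [5] addr=0xa5 blk=20 s=0: MISS | VC [19, 24]
  [6] addr=0x7a blk=15 s=3: L1-HIT | VC [19, 24]
  [7] addr=0x62 blk=12 s=0: MISS | VC [19, 24, 20]
  [8] addr=0xc2 blk=24 s=0: VC-HIT | VC [19, 12, 20]
  [9] addr=0xfa blk=31 s=3: MISS | VC [19, 12, 20, 15]
  [10] addr=0xa1 blk=20 s=0: VC-HIT | VC [19, 12, 24, 15]
  [11] addr=0xfd blk=31 s=3: L1-HIT | VC [19, 12, 24, 15]
  [12] addr=0x60 blk=12 s=0: VC-HIT | VC [19, 20, 24, 15]
  [13] addr=0xa2 blk=20 s=0: VC-HIT | VC [19, 12, 24, 15]
  [14] addr=0x42 blk=8 s=0: MISS | VC [19, 12, 24, 15, 20]
  [15] addr=0xf9 blk=31 s=3: L1-HIT | VC [19, 12, 24, 15, 20]

VC = [19, 12, 24, 15, 20]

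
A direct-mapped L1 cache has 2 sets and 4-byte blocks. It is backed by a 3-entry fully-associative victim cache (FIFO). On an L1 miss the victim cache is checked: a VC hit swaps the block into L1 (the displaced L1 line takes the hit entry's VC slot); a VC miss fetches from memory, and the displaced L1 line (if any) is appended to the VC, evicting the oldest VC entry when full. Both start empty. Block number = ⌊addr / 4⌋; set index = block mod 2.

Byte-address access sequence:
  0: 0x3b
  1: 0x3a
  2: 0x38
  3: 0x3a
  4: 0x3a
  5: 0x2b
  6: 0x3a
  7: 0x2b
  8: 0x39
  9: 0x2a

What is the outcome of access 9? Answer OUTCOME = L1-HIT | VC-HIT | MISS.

0: 0x3b (blk 14, set 0) → MISS  vc=[]
1: 0x3a (blk 14, set 0) → L1-HIT  vc=[]
2: 0x38 (blk 14, set 0) → L1-HIT  vc=[]
3: 0x3a (blk 14, set 0) → L1-HIT  vc=[]
4: 0x3a (blk 14, set 0) → L1-HIT  vc=[]
5: 0x2b (blk 10, set 0) → MISS  vc=[14]
6: 0x3a (blk 14, set 0) → VC-HIT  vc=[10]
7: 0x2b (blk 10, set 0) → VC-HIT  vc=[14]
8: 0x39 (blk 14, set 0) → VC-HIT  vc=[10]
9: 0x2a (blk 10, set 0) → VC-HIT  vc=[14]

OUTCOME = VC-HIT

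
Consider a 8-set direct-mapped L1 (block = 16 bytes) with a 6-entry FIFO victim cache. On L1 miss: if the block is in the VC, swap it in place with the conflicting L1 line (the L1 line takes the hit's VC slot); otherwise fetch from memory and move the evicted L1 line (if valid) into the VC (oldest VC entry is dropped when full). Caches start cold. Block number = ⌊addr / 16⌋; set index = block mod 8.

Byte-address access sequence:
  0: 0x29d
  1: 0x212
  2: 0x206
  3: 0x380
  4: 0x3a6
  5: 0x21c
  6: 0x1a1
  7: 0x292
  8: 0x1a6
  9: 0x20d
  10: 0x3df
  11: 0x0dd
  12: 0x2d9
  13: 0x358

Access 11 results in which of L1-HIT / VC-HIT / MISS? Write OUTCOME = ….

  [0] addr=0x29d blk=41 s=1: MISS | VC []
  [1] addr=0x212 blk=33 s=1: MISS | VC [41]
  [2] addr=0x206 blk=32 s=0: MISS | VC [41]
  [3] addr=0x380 blk=56 s=0: MISS | VC [41, 32]
  [4] addr=0x3a6 blk=58 s=2: MISS | VC [41, 32]
  [5] addr=0x21c blk=33 s=1: L1-HIT | VC [41, 32]
  [6] addr=0x1a1 blk=26 s=2: MISS | VC [41, 32, 58]
  [7] addr=0x292 blk=41 s=1: VC-HIT | VC [33, 32, 58]
  [8] addr=0x1a6 blk=26 s=2: L1-HIT | VC [33, 32, 58]
  [9] addr=0x20d blk=32 s=0: VC-HIT | VC [33, 56, 58]
  [10] addr=0x3df blk=61 s=5: MISS | VC [33, 56, 58]
  [11] addr=0xdd blk=13 s=5: MISS | VC [33, 56, 58, 61]
  [12] addr=0x2d9 blk=45 s=5: MISS | VC [33, 56, 58, 61, 13]
  [13] addr=0x358 blk=53 s=5: MISS | VC [33, 56, 58, 61, 13, 45]

OUTCOME = MISS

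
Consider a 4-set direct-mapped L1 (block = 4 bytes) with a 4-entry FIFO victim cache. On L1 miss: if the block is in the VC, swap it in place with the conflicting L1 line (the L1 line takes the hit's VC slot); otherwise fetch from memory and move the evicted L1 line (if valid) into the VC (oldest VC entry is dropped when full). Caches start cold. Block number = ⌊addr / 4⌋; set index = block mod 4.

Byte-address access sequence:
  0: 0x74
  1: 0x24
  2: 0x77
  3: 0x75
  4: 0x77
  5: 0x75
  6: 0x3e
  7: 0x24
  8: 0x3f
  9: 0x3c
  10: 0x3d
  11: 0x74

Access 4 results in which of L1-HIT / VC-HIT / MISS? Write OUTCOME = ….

OUTCOME = L1-HIT

#0 0x74→b29/s1 MISS; vc=[]
#1 0x24→b9/s1 MISS; vc=[29]
#2 0x77→b29/s1 VC-HIT; vc=[9]
#3 0x75→b29/s1 L1-HIT; vc=[9]
#4 0x77→b29/s1 L1-HIT; vc=[9]
#5 0x75→b29/s1 L1-HIT; vc=[9]
#6 0x3e→b15/s3 MISS; vc=[9]
#7 0x24→b9/s1 VC-HIT; vc=[29]
#8 0x3f→b15/s3 L1-HIT; vc=[29]
#9 0x3c→b15/s3 L1-HIT; vc=[29]
#10 0x3d→b15/s3 L1-HIT; vc=[29]
#11 0x74→b29/s1 VC-HIT; vc=[9]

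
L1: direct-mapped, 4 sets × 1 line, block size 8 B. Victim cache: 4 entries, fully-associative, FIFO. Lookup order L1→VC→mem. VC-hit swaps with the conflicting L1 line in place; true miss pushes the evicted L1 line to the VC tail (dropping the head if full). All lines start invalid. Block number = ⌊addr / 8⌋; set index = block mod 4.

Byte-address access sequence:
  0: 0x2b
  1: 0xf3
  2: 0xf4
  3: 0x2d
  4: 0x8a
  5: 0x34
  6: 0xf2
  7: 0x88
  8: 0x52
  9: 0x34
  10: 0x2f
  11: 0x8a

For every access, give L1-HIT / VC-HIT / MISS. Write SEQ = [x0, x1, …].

SEQ = [MISS, MISS, L1-HIT, L1-HIT, MISS, MISS, VC-HIT, L1-HIT, MISS, VC-HIT, VC-HIT, VC-HIT]

#0 0x2b→b5/s1 MISS; vc=[]
#1 0xf3→b30/s2 MISS; vc=[]
#2 0xf4→b30/s2 L1-HIT; vc=[]
#3 0x2d→b5/s1 L1-HIT; vc=[]
#4 0x8a→b17/s1 MISS; vc=[5]
#5 0x34→b6/s2 MISS; vc=[5,30]
#6 0xf2→b30/s2 VC-HIT; vc=[5,6]
#7 0x88→b17/s1 L1-HIT; vc=[5,6]
#8 0x52→b10/s2 MISS; vc=[5,6,30]
#9 0x34→b6/s2 VC-HIT; vc=[5,10,30]
#10 0x2f→b5/s1 VC-HIT; vc=[17,10,30]
#11 0x8a→b17/s1 VC-HIT; vc=[5,10,30]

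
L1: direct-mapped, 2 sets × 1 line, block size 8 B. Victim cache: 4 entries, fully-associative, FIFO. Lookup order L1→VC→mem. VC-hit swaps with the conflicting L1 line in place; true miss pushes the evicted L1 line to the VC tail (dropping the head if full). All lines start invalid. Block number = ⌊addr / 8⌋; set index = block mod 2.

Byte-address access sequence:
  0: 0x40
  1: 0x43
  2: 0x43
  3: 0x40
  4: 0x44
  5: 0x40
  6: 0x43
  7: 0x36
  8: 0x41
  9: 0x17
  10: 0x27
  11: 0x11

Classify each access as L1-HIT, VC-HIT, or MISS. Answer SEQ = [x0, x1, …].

SEQ = [MISS, L1-HIT, L1-HIT, L1-HIT, L1-HIT, L1-HIT, L1-HIT, MISS, VC-HIT, MISS, MISS, VC-HIT]

#0 0x40→b8/s0 MISS; vc=[]
#1 0x43→b8/s0 L1-HIT; vc=[]
#2 0x43→b8/s0 L1-HIT; vc=[]
#3 0x40→b8/s0 L1-HIT; vc=[]
#4 0x44→b8/s0 L1-HIT; vc=[]
#5 0x40→b8/s0 L1-HIT; vc=[]
#6 0x43→b8/s0 L1-HIT; vc=[]
#7 0x36→b6/s0 MISS; vc=[8]
#8 0x41→b8/s0 VC-HIT; vc=[6]
#9 0x17→b2/s0 MISS; vc=[6,8]
#10 0x27→b4/s0 MISS; vc=[6,8,2]
#11 0x11→b2/s0 VC-HIT; vc=[6,8,4]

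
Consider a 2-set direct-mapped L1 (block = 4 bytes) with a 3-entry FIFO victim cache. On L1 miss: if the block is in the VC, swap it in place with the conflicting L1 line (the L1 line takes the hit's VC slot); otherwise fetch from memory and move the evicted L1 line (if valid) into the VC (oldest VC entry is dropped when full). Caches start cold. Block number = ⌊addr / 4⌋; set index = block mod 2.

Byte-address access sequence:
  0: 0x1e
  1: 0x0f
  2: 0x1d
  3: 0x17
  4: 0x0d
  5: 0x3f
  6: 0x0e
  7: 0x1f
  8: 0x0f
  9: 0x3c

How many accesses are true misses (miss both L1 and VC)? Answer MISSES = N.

#0 0x1e→b7/s1 MISS; vc=[]
#1 0xf→b3/s1 MISS; vc=[7]
#2 0x1d→b7/s1 VC-HIT; vc=[3]
#3 0x17→b5/s1 MISS; vc=[3,7]
#4 0xd→b3/s1 VC-HIT; vc=[5,7]
#5 0x3f→b15/s1 MISS; vc=[5,7,3]
#6 0xe→b3/s1 VC-HIT; vc=[5,7,15]
#7 0x1f→b7/s1 VC-HIT; vc=[5,3,15]
#8 0xf→b3/s1 VC-HIT; vc=[5,7,15]
#9 0x3c→b15/s1 VC-HIT; vc=[5,7,3]

MISSES = 4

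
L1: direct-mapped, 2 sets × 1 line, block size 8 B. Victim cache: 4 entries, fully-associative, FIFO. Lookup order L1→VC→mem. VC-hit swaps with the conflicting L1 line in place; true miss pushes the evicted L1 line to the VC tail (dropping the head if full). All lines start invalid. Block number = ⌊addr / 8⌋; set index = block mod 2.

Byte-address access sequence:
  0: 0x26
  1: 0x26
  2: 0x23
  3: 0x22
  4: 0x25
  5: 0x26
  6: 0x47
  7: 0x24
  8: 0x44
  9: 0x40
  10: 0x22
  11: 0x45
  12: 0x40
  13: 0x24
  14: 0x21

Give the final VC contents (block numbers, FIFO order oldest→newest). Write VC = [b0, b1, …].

VC = [8]

#0 0x26→b4/s0 MISS; vc=[]
#1 0x26→b4/s0 L1-HIT; vc=[]
#2 0x23→b4/s0 L1-HIT; vc=[]
#3 0x22→b4/s0 L1-HIT; vc=[]
#4 0x25→b4/s0 L1-HIT; vc=[]
#5 0x26→b4/s0 L1-HIT; vc=[]
#6 0x47→b8/s0 MISS; vc=[4]
#7 0x24→b4/s0 VC-HIT; vc=[8]
#8 0x44→b8/s0 VC-HIT; vc=[4]
#9 0x40→b8/s0 L1-HIT; vc=[4]
#10 0x22→b4/s0 VC-HIT; vc=[8]
#11 0x45→b8/s0 VC-HIT; vc=[4]
#12 0x40→b8/s0 L1-HIT; vc=[4]
#13 0x24→b4/s0 VC-HIT; vc=[8]
#14 0x21→b4/s0 L1-HIT; vc=[8]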